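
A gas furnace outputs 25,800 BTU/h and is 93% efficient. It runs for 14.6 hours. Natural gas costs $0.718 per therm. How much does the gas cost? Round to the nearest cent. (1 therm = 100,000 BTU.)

Heat delivered = 25,800 BTU/h × 14.6 h = 376,680 BTU
Gas input = 376,680 / 0.93 = 405,032 BTU
= 405,032 / 100,000 = 4.05 therm
Cost = 4.05 × $0.718/therm = $2.91

$2.91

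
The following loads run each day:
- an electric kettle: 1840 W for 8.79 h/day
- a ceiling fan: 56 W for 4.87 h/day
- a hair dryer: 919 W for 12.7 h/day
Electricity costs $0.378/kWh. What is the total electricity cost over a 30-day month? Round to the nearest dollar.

$319

electric kettle: 1840 W × 8.79 h × 30 d = 485,208 Wh = 485.2 kWh
ceiling fan: 56 W × 4.87 h × 30 d = 8,182 Wh = 8.182 kWh
hair dryer: 919 W × 12.7 h × 30 d = 350,139 Wh = 350.1 kWh
Total energy = 485.2 + 8.182 + 350.1 = 843.5 kWh
Cost = 843.5 kWh × $0.378 = $318.85 ≈ $319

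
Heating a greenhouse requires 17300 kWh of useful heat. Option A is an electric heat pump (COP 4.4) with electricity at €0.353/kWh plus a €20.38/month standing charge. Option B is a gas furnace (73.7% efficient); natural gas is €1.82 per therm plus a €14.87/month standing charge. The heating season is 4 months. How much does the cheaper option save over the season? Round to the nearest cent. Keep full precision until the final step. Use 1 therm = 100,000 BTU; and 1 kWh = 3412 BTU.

€47.70

Heat load = 17300 kWh × 3412 = 59,027,600 BTU
Gas: input = 59,027,600 / 0.737 = 80,091,723 BTU = 800.9 therm → 800.9 × €1.82 = €1,457.67; + 4 × €14.87 standing = €1,517.15
Heat pump: 59,027,600 BTU / 3412 = 17,300 kWh heat; / 4.4 = 3,932 kWh in → × €0.353 = €1,387.93; + 4 × €20.38 standing = €1,469.45
Difference = |€1,517.15 − €1,469.45| = €47.70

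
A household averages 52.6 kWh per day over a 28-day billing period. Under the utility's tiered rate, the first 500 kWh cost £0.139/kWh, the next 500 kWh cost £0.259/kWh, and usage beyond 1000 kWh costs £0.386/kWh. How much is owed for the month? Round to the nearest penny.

£381.50

Usage = 52.6 kWh/day × 28 days = 1472.8 kWh
First 500 kWh × £0.139 = £69.50
Next 500 kWh × £0.259 = £129.50
Remaining 472.8 kWh × £0.386 = £182.50
Total = £381.50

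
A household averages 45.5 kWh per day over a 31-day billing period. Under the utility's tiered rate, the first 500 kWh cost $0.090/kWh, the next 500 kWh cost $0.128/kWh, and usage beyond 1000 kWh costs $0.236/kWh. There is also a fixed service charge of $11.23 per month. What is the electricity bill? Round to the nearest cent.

$217.11

Usage = 45.5 kWh/day × 31 days = 1410.5 kWh
First 500 kWh × $0.090 = $45.00
Next 500 kWh × $0.128 = $64.00
Remaining 410.5 kWh × $0.236 = $96.88
Energy charge = $205.88; + service $11.23 = $217.11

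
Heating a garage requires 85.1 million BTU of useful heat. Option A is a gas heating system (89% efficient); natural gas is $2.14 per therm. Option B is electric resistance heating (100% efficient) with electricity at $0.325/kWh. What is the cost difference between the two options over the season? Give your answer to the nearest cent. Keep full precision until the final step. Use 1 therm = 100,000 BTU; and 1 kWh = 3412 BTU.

$6059.72

Heat load = 85.1 × 10⁶ BTU = 85,100,000 BTU
Gas: input = 85,100,000 / 0.89 = 95,617,978 BTU = 956.2 therm → 956.2 × $2.14 = $2,046.22
Electric: 85,100,000 BTU / 3412 = 24,940 kWh → × $0.325 = $8,105.95
Difference = |$2,046.22 − $8,105.95| = $6,059.72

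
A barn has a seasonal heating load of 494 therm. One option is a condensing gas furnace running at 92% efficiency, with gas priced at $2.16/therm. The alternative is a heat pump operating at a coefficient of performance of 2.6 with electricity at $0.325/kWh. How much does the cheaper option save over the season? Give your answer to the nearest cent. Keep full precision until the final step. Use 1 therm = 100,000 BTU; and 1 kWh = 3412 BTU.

$649.96

Heat load = 494 therm × 100,000 = 49,400,000 BTU
Gas: input = 49,400,000 / 0.92 = 53,695,652 BTU = 537 therm → 537 × $2.16 = $1,159.83
Heat pump: 49,400,000 BTU / 3412 = 14,480 kWh heat; / 2.6 = 5,569 kWh in → × $0.325 = $1,809.79
Difference = |$1,159.83 − $1,809.79| = $649.96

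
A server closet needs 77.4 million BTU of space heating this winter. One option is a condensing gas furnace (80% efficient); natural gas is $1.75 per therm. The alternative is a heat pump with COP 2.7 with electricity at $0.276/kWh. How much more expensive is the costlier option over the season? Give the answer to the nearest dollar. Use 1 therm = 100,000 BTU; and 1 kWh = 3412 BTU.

Heat load = 77.4 × 10⁶ BTU = 77,400,000 BTU
Gas: input = 77,400,000 / 0.80 = 96,750,000 BTU = 967.5 therm → 967.5 × $1.75 = $1,693.12
Heat pump: 77,400,000 BTU / 3412 = 22,680 kWh heat; / 2.7 = 8,402 kWh in → × $0.276 = $2,318.87
Difference = |$1,693.12 − $2,318.87| = $625.75 ≈ $626

$626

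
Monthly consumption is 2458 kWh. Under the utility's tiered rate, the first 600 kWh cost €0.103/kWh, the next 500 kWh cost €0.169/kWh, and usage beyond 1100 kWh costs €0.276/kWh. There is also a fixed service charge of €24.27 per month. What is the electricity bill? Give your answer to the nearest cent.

First 600 kWh × €0.103 = €61.80
Next 500 kWh × €0.169 = €84.50
Remaining 1358 kWh × €0.276 = €374.81
Energy charge = €521.11; + service €24.27 = €545.38

€545.38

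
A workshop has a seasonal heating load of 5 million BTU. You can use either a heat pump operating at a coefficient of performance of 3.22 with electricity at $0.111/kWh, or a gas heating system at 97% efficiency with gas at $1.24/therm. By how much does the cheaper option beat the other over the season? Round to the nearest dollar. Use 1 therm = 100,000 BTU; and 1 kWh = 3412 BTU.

$13

Heat load = 5 × 10⁶ BTU = 5,000,000 BTU
Gas: input = 5,000,000 / 0.97 = 5,154,639 BTU = 51.55 therm → 51.55 × $1.24 = $63.92
Heat pump: 5,000,000 BTU / 3412 = 1,465 kWh heat; / 3.22 = 455.1 kWh in → × $0.111 = $50.52
Difference = |$63.92 − $50.52| = $13.40 ≈ $13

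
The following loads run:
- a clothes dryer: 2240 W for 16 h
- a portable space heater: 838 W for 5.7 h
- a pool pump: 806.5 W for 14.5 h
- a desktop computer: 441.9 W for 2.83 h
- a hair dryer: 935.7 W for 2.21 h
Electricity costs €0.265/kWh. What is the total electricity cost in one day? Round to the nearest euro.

clothes dryer: 2240 W × 16 h = 35,840 Wh = 35.84 kWh
portable space heater: 838 W × 5.7 h = 4,777 Wh = 4.777 kWh
pool pump: 806.5 W × 14.5 h = 11,694 Wh = 11.69 kWh
desktop computer: 441.9 W × 2.83 h = 1,251 Wh = 1.251 kWh
hair dryer: 935.7 W × 2.21 h = 2,068 Wh = 2.068 kWh
Total energy = 35.84 + 4.777 + 11.69 + 1.251 + 2.068 = 55.63 kWh
Cost = 55.63 kWh × €0.265 = €14.74 ≈ €15

€15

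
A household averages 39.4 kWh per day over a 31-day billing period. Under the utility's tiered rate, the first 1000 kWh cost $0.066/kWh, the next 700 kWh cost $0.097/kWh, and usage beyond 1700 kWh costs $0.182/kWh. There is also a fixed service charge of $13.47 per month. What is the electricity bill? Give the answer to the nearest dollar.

Usage = 39.4 kWh/day × 31 days = 1221.4 kWh
First 1000 kWh × $0.066 = $66.00
Next 221.4 kWh × $0.097 = $21.48
Remaining tier: 0 kWh (not reached)
Energy charge = $87.48; + service $13.47 = $100.95 ≈ $101

$101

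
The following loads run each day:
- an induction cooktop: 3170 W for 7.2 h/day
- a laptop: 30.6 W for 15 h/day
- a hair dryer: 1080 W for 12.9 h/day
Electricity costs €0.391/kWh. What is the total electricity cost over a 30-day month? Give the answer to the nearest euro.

€437

induction cooktop: 3170 W × 7.2 h × 30 d = 684,720 Wh = 684.7 kWh
laptop: 30.6 W × 15 h × 30 d = 13,770 Wh = 13.77 kWh
hair dryer: 1080 W × 12.9 h × 30 d = 417,960 Wh = 418 kWh
Total energy = 684.7 + 13.77 + 418 = 1,116 kWh
Cost = 1,116 kWh × €0.391 = €436.53 ≈ €437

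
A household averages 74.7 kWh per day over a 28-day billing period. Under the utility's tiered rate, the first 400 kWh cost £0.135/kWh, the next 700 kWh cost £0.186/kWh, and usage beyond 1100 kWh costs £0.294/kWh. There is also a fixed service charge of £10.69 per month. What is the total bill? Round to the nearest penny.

Usage = 74.7 kWh/day × 28 days = 2091.6 kWh
First 400 kWh × £0.135 = £54.00
Next 700 kWh × £0.186 = £130.20
Remaining 991.6 kWh × £0.294 = £291.53
Energy charge = £475.73; + service £10.69 = £486.42

£486.42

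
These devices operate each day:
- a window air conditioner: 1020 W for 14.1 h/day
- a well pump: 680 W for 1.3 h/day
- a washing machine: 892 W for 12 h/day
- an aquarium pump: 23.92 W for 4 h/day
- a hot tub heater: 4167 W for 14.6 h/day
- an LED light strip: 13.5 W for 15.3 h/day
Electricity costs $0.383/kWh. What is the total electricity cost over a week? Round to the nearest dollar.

$234

window air conditioner: 1020 W × 14.1 h × 7 d = 100,674 Wh = 100.7 kWh
well pump: 680 W × 1.3 h × 7 d = 6,188 Wh = 6.188 kWh
washing machine: 892 W × 12 h × 7 d = 74,928 Wh = 74.93 kWh
aquarium pump: 23.92 W × 4 h × 7 d = 670 Wh = 0.6698 kWh
hot tub heater: 4167 W × 14.6 h × 7 d = 425,867 Wh = 425.9 kWh
LED light strip: 13.5 W × 15.3 h × 7 d = 1,446 Wh = 1.446 kWh
Total energy = 100.7 + 6.188 + 74.93 + 0.6698 + 425.9 + 1.446 = 609.8 kWh
Cost = 609.8 kWh × $0.383 = $233.54 ≈ $234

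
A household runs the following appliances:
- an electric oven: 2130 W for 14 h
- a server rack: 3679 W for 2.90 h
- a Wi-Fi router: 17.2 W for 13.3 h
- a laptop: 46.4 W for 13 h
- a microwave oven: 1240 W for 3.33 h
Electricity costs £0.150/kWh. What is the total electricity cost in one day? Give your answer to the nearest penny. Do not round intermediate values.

£6.82

electric oven: 2130 W × 14 h = 29,820 Wh = 29.82 kWh
server rack: 3679 W × 2.90 h = 10,669 Wh = 10.67 kWh
Wi-Fi router: 17.2 W × 13.3 h = 229 Wh = 0.2288 kWh
laptop: 46.4 W × 13 h = 603 Wh = 0.6032 kWh
microwave oven: 1240 W × 3.33 h = 4,129 Wh = 4.129 kWh
Total energy = 29.82 + 10.67 + 0.2288 + 0.6032 + 4.129 = 45.45 kWh
Cost = 45.45 kWh × £0.150 = £6.82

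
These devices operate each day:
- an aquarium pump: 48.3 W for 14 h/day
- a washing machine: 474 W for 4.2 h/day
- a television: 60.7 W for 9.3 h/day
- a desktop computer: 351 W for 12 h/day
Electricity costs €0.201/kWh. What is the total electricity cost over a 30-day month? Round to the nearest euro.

aquarium pump: 48.3 W × 14 h × 30 d = 20,286 Wh = 20.29 kWh
washing machine: 474 W × 4.2 h × 30 d = 59,724 Wh = 59.72 kWh
television: 60.7 W × 9.3 h × 30 d = 16,935 Wh = 16.94 kWh
desktop computer: 351 W × 12 h × 30 d = 126,360 Wh = 126.4 kWh
Total energy = 20.29 + 59.72 + 16.94 + 126.4 = 223.3 kWh
Cost = 223.3 kWh × €0.201 = €44.88 ≈ €45

€45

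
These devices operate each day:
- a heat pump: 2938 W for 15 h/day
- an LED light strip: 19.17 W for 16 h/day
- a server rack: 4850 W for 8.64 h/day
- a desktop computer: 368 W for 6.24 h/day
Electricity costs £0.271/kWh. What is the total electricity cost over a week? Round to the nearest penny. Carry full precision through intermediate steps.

heat pump: 2938 W × 15 h × 7 d = 308,490 Wh = 308.5 kWh
LED light strip: 19.17 W × 16 h × 7 d = 2,147 Wh = 2.147 kWh
server rack: 4850 W × 8.64 h × 7 d = 293,328 Wh = 293.3 kWh
desktop computer: 368 W × 6.24 h × 7 d = 16,074 Wh = 16.07 kWh
Total energy = 308.5 + 2.147 + 293.3 + 16.07 = 620 kWh
Cost = 620 kWh × £0.271 = £168.03

£168.03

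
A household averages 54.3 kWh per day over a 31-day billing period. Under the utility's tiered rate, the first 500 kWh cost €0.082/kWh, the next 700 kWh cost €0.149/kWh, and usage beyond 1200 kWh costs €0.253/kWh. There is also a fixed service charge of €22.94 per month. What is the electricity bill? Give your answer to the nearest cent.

€290.51

Usage = 54.3 kWh/day × 31 days = 1683.3 kWh
First 500 kWh × €0.082 = €41.00
Next 700 kWh × €0.149 = €104.30
Remaining 483.3 kWh × €0.253 = €122.27
Energy charge = €267.57; + service €22.94 = €290.51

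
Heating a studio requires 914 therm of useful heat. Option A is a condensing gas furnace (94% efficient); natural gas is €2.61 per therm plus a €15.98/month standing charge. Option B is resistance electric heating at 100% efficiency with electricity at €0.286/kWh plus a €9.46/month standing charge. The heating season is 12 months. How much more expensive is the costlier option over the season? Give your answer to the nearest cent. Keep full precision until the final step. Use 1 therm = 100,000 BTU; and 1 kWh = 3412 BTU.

Heat load = 914 therm × 100,000 = 91,400,000 BTU
Gas: input = 91,400,000 / 0.940 = 97,234,043 BTU = 972.3 therm → 972.3 × €2.61 = €2,537.81; + 12 × €15.98 standing = €2,729.57
Electric: 91,400,000 BTU / 3412 = 26,790 kWh → × €0.286 = €7,661.31; + 12 × €9.46 standing = €7,774.83
Difference = |€2,729.57 − €7,774.83| = €5,045.26

€5045.26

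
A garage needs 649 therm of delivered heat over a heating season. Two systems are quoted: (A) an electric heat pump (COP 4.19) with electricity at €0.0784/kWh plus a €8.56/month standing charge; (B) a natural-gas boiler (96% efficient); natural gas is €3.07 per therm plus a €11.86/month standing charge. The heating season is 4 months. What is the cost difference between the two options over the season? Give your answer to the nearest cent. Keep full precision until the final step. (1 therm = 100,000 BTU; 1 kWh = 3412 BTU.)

Heat load = 649 therm × 100,000 = 64,900,000 BTU
Gas: input = 64,900,000 / 0.96 = 67,604,167 BTU = 676 therm → 676 × €3.07 = €2,075.45; + 4 × €11.86 standing = €2,122.89
Heat pump: 64,900,000 BTU / 3412 = 19,020 kWh heat; / 4.19 = 4,540 kWh in → × €0.0784 = €355.91; + 4 × €8.56 standing = €390.15
Difference = |€2,122.89 − €390.15| = €1,732.74

€1732.74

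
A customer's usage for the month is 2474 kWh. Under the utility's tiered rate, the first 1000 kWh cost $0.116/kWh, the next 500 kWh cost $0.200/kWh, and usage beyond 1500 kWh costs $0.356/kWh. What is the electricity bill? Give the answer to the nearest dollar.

$563

First 1000 kWh × $0.116 = $116.00
Next 500 kWh × $0.200 = $100.00
Remaining 974 kWh × $0.356 = $346.74
Total = $562.74 ≈ $563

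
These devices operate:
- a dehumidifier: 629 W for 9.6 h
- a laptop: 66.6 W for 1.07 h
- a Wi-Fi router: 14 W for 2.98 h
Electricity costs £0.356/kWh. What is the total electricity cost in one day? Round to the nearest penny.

£2.19

dehumidifier: 629 W × 9.6 h = 6,038 Wh = 6.038 kWh
laptop: 66.6 W × 1.07 h = 71 Wh = 0.07126 kWh
Wi-Fi router: 14 W × 2.98 h = 42 Wh = 0.04172 kWh
Total energy = 6.038 + 0.07126 + 0.04172 = 6.151 kWh
Cost = 6.151 kWh × £0.356 = £2.19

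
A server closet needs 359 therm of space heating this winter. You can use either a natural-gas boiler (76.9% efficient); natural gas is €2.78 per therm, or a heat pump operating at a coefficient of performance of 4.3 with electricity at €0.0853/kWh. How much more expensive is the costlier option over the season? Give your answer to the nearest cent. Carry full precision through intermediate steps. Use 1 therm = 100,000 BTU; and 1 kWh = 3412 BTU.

€1089.09

Heat load = 359 therm × 100,000 = 35,900,000 BTU
Gas: input = 35,900,000 / 0.769 = 46,684,005 BTU = 466.8 therm → 466.8 × €2.78 = €1,297.82
Heat pump: 35,900,000 BTU / 3412 = 10,520 kWh heat; / 4.3 = 2,447 kWh in → × €0.0853 = €208.72
Difference = |€1,297.82 − €208.72| = €1,089.09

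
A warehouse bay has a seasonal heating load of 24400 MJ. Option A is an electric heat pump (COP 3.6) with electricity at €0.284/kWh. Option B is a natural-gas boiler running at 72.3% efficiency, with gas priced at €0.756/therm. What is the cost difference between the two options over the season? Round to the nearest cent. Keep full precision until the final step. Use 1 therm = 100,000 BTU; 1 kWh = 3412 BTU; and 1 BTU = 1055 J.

Heat load = 24400 MJ = 24,400,000,000 J / 1055 = 23,127,962 BTU
Gas: input = 23,127,962 / 0.723 = 31,988,883 BTU = 319.9 therm → 319.9 × €0.756 = €241.84
Heat pump: 23,127,962 BTU / 3412 = 6,778 kWh heat; / 3.6 = 1,883 kWh in → × €0.284 = €534.74
Difference = |€241.84 − €534.74| = €292.91

€292.91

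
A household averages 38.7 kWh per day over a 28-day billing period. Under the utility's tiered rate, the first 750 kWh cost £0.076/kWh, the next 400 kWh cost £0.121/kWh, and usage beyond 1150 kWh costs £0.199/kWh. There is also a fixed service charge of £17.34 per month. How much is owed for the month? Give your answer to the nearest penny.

Usage = 38.7 kWh/day × 28 days = 1083.6 kWh
First 750 kWh × £0.076 = £57.00
Next 333.6 kWh × £0.121 = £40.37
Remaining tier: 0 kWh (not reached)
Energy charge = £97.37; + service £17.34 = £114.71

£114.71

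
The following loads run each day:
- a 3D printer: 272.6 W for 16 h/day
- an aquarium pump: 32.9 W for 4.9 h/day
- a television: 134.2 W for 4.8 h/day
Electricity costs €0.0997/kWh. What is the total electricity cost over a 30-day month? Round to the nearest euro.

€15

3D printer: 272.6 W × 16 h × 30 d = 130,848 Wh = 130.8 kWh
aquarium pump: 32.9 W × 4.9 h × 30 d = 4,836 Wh = 4.836 kWh
television: 134.2 W × 4.8 h × 30 d = 19,325 Wh = 19.32 kWh
Total energy = 130.8 + 4.836 + 19.32 = 155 kWh
Cost = 155 kWh × €0.0997 = €15.45 ≈ €15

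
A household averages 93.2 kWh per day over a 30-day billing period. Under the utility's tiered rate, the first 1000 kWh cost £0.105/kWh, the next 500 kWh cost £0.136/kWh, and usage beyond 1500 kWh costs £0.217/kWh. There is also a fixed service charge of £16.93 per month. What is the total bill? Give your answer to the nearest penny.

£471.16

Usage = 93.2 kWh/day × 30 days = 2796 kWh
First 1000 kWh × £0.105 = £105.00
Next 500 kWh × £0.136 = £68.00
Remaining 1296 kWh × £0.217 = £281.23
Energy charge = £454.23; + service £16.93 = £471.16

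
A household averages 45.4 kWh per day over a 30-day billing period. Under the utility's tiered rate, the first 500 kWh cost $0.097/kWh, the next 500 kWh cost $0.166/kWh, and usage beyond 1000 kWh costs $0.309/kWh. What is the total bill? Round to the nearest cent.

$243.36

Usage = 45.4 kWh/day × 30 days = 1362 kWh
First 500 kWh × $0.097 = $48.50
Next 500 kWh × $0.166 = $83.00
Remaining 362 kWh × $0.309 = $111.86
Total = $243.36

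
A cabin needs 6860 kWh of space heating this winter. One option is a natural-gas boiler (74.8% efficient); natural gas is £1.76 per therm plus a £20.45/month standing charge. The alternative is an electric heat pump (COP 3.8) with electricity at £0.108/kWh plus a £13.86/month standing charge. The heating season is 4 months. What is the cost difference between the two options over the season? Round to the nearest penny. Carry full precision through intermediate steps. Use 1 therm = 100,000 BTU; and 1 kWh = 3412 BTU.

£382.13

Heat load = 6860 kWh × 3412 = 23,406,320 BTU
Gas: input = 23,406,320 / 0.748 = 31,291,872 BTU = 312.9 therm → 312.9 × £1.76 = £550.74; + 4 × £20.45 standing = £632.54
Heat pump: 23,406,320 BTU / 3412 = 6,860 kWh heat; / 3.8 = 1,805 kWh in → × £0.108 = £194.97; + 4 × £13.86 standing = £250.41
Difference = |£632.54 − £250.41| = £382.13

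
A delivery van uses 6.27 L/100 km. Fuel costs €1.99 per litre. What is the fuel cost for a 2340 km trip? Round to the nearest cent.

€291.97

Fuel = 6.27 L/100 km × 2340 km / 100 = 146.7 L
Cost = 146.7 L × €1.99/L = €291.97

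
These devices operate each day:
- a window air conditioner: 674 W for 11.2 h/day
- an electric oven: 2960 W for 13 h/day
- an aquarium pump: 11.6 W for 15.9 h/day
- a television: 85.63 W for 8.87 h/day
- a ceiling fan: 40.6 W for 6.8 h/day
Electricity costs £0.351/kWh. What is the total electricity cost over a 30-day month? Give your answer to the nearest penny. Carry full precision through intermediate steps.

window air conditioner: 674 W × 11.2 h × 30 d = 226,464 Wh = 226.5 kWh
electric oven: 2960 W × 13 h × 30 d = 1,154,400 Wh = 1,154 kWh
aquarium pump: 11.6 W × 15.9 h × 30 d = 5,533 Wh = 5.533 kWh
television: 85.63 W × 8.87 h × 30 d = 22,786 Wh = 22.79 kWh
ceiling fan: 40.6 W × 6.8 h × 30 d = 8,282 Wh = 8.282 kWh
Total energy = 226.5 + 1,154 + 5.533 + 22.79 + 8.282 = 1,417 kWh
Cost = 1,417 kWh × £0.351 = £497.53

£497.53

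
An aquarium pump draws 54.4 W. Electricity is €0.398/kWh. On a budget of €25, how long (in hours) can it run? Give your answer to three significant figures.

1150 h

Energy budget = €25 / €0.398 per kWh = 62.81 kWh = 62,814 Wh
Runtime = 62,814 Wh / 54.4 W = 1,155 h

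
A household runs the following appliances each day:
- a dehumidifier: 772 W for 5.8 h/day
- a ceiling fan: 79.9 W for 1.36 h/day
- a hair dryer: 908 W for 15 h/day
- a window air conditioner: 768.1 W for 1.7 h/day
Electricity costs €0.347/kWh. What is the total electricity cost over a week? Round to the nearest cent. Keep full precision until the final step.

€47.39

dehumidifier: 772 W × 5.8 h × 7 d = 31,343 Wh = 31.34 kWh
ceiling fan: 79.9 W × 1.36 h × 7 d = 761 Wh = 0.7606 kWh
hair dryer: 908 W × 15 h × 7 d = 95,340 Wh = 95.34 kWh
window air conditioner: 768.1 W × 1.7 h × 7 d = 9,140 Wh = 9.14 kWh
Total energy = 31.34 + 0.7606 + 95.34 + 9.14 = 136.6 kWh
Cost = 136.6 kWh × €0.347 = €47.39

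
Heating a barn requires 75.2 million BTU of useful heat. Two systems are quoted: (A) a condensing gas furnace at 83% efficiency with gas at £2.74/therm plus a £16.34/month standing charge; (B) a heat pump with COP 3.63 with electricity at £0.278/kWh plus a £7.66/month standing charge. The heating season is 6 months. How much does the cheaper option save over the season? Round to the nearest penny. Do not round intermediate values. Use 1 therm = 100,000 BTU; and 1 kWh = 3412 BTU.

£846.68

Heat load = 75.2 × 10⁶ BTU = 75,200,000 BTU
Gas: input = 75,200,000 / 0.83 = 90,602,410 BTU = 906 therm → 906 × £2.74 = £2,482.51; + 6 × £16.34 standing = £2,580.55
Heat pump: 75,200,000 BTU / 3412 = 22,040 kWh heat; / 3.63 = 6,072 kWh in → × £0.278 = £1,687.90; + 6 × £7.66 standing = £1,733.86
Difference = |£2,580.55 − £1,733.86| = £846.68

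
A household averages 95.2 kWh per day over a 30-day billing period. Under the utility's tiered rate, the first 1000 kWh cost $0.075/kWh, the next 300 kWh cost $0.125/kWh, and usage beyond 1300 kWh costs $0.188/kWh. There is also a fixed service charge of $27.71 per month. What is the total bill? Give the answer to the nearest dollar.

Usage = 95.2 kWh/day × 30 days = 2856 kWh
First 1000 kWh × $0.075 = $75.00
Next 300 kWh × $0.125 = $37.50
Remaining 1556 kWh × $0.188 = $292.53
Energy charge = $405.03; + service $27.71 = $432.74 ≈ $433

$433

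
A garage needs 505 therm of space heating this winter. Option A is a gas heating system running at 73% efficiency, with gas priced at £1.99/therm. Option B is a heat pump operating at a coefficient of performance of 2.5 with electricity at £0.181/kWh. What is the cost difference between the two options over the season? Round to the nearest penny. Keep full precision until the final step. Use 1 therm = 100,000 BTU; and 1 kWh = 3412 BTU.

Heat load = 505 therm × 100,000 = 50,500,000 BTU
Gas: input = 50,500,000 / 0.73 = 69,178,082 BTU = 691.8 therm → 691.8 × £1.99 = £1,376.64
Heat pump: 50,500,000 BTU / 3412 = 14,800 kWh heat; / 2.5 = 5,920 kWh in → × £0.181 = £1,071.57
Difference = |£1,376.64 − £1,071.57| = £305.07

£305.07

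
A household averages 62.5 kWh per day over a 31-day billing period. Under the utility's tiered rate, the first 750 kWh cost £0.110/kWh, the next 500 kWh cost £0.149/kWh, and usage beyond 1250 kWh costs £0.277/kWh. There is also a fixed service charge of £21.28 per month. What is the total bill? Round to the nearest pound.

£369

Usage = 62.5 kWh/day × 31 days = 1937.5 kWh
First 750 kWh × £0.110 = £82.50
Next 500 kWh × £0.149 = £74.50
Remaining 687.5 kWh × £0.277 = £190.44
Energy charge = £347.44; + service £21.28 = £368.72 ≈ £369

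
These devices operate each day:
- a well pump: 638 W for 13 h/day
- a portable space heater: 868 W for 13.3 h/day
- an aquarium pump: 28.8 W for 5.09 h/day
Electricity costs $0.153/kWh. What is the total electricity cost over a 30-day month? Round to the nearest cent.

well pump: 638 W × 13 h × 30 d = 248,820 Wh = 248.8 kWh
portable space heater: 868 W × 13.3 h × 30 d = 346,332 Wh = 346.3 kWh
aquarium pump: 28.8 W × 5.09 h × 30 d = 4,398 Wh = 4.398 kWh
Total energy = 248.8 + 346.3 + 4.398 = 599.5 kWh
Cost = 599.5 kWh × $0.153 = $91.73

$91.73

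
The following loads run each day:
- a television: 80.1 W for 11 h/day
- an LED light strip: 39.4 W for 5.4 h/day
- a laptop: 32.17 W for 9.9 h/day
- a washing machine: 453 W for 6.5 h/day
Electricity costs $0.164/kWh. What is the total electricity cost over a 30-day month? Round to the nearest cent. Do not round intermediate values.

$21.44

television: 80.1 W × 11 h × 30 d = 26,433 Wh = 26.43 kWh
LED light strip: 39.4 W × 5.4 h × 30 d = 6,383 Wh = 6.383 kWh
laptop: 32.17 W × 9.9 h × 30 d = 9,554 Wh = 9.554 kWh
washing machine: 453 W × 6.5 h × 30 d = 88,335 Wh = 88.33 kWh
Total energy = 26.43 + 6.383 + 9.554 + 88.33 = 130.7 kWh
Cost = 130.7 kWh × $0.164 = $21.44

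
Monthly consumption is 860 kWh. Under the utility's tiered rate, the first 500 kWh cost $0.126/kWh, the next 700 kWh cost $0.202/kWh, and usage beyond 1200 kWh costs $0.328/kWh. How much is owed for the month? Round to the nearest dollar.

First 500 kWh × $0.126 = $63.00
Next 360 kWh × $0.202 = $72.72
Remaining tier: 0 kWh (not reached)
Total = $135.72 ≈ $136

$136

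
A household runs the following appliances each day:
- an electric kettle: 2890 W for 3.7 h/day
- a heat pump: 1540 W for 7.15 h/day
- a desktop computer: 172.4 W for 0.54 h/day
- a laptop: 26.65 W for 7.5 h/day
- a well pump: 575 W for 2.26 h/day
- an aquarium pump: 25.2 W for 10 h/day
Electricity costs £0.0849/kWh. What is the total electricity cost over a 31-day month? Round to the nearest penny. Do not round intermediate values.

electric kettle: 2890 W × 3.7 h × 31 d = 331,483 Wh = 331.5 kWh
heat pump: 1540 W × 7.15 h × 31 d = 341,341 Wh = 341.3 kWh
desktop computer: 172.4 W × 0.54 h × 31 d = 2,886 Wh = 2.886 kWh
laptop: 26.65 W × 7.5 h × 31 d = 6,196 Wh = 6.196 kWh
well pump: 575 W × 2.26 h × 31 d = 40,284 Wh = 40.28 kWh
aquarium pump: 25.2 W × 10 h × 31 d = 7,812 Wh = 7.812 kWh
Total energy = 331.5 + 341.3 + 2.886 + 6.196 + 40.28 + 7.812 = 730 kWh
Cost = 730 kWh × £0.0849 = £61.98

£61.98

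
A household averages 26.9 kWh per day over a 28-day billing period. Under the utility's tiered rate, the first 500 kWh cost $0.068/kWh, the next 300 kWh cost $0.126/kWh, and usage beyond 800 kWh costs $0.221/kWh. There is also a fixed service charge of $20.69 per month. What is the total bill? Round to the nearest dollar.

Usage = 26.9 kWh/day × 28 days = 753.2 kWh
First 500 kWh × $0.068 = $34.00
Next 253.2 kWh × $0.126 = $31.90
Remaining tier: 0 kWh (not reached)
Energy charge = $65.90; + service $20.69 = $86.59 ≈ $87

$87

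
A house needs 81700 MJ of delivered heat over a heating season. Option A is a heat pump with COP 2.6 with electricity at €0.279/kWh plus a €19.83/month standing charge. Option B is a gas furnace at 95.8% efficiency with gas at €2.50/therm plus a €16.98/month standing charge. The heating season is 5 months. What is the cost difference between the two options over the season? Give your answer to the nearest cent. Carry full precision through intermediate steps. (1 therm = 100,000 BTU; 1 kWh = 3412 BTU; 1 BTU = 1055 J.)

Heat load = 81700 MJ = 81,700,000,000 J / 1055 = 77,440,758 BTU
Gas: input = 77,440,758 / 0.958 = 80,835,865 BTU = 808.4 therm → 808.4 × €2.50 = €2,020.90; + 5 × €16.98 standing = €2,105.80
Heat pump: 77,440,758 BTU / 3412 = 22,700 kWh heat; / 2.6 = 8,729 kWh in → × €0.279 = €2,435.52; + 5 × €19.83 standing = €2,534.67
Difference = |€2,105.80 − €2,534.67| = €428.87

€428.87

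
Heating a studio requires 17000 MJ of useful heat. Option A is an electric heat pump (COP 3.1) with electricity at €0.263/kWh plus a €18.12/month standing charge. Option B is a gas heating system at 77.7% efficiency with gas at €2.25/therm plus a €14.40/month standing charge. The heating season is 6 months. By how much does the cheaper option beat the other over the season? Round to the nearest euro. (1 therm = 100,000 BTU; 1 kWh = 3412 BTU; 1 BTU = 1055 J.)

€44

Heat load = 17000 MJ = 17,000,000,000 J / 1055 = 16,113,744 BTU
Gas: input = 16,113,744 / 0.777 = 20,738,409 BTU = 207.4 therm → 207.4 × €2.25 = €466.61; + 6 × €14.40 standing = €553.01
Heat pump: 16,113,744 BTU / 3412 = 4,723 kWh heat; / 3.1 = 1,523 kWh in → × €0.263 = €400.67; + 6 × €18.12 standing = €509.39
Difference = |€553.01 − €509.39| = €43.63 ≈ €44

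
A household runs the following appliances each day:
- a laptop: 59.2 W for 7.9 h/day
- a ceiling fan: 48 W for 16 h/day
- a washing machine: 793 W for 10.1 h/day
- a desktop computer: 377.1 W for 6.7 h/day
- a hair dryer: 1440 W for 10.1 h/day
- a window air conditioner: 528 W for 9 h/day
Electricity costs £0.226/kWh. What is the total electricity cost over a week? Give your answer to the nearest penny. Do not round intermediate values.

laptop: 59.2 W × 7.9 h × 7 d = 3,274 Wh = 3.274 kWh
ceiling fan: 48 W × 16 h × 7 d = 5,376 Wh = 5.376 kWh
washing machine: 793 W × 10.1 h × 7 d = 56,065 Wh = 56.07 kWh
desktop computer: 377.1 W × 6.7 h × 7 d = 17,686 Wh = 17.69 kWh
hair dryer: 1440 W × 10.1 h × 7 d = 101,808 Wh = 101.8 kWh
window air conditioner: 528 W × 9 h × 7 d = 33,264 Wh = 33.26 kWh
Total energy = 3.274 + 5.376 + 56.07 + 17.69 + 101.8 + 33.26 = 217.5 kWh
Cost = 217.5 kWh × £0.226 = £49.15

£49.15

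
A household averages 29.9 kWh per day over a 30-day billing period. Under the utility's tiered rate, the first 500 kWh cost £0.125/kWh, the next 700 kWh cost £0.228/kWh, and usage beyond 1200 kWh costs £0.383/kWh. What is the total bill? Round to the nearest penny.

Usage = 29.9 kWh/day × 30 days = 897 kWh
First 500 kWh × £0.125 = £62.50
Next 397 kWh × £0.228 = £90.52
Remaining tier: 0 kWh (not reached)
Total = £153.02

£153.02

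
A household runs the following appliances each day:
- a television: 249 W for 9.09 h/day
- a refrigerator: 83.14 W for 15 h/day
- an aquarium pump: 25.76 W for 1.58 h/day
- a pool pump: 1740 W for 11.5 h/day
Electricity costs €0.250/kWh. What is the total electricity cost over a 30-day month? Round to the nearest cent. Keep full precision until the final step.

television: 249 W × 9.09 h × 30 d = 67,902 Wh = 67.9 kWh
refrigerator: 83.14 W × 15 h × 30 d = 37,413 Wh = 37.41 kWh
aquarium pump: 25.76 W × 1.58 h × 30 d = 1,221 Wh = 1.221 kWh
pool pump: 1740 W × 11.5 h × 30 d = 600,300 Wh = 600.3 kWh
Total energy = 67.9 + 37.41 + 1.221 + 600.3 = 706.8 kWh
Cost = 706.8 kWh × €0.250 = €176.71

€176.71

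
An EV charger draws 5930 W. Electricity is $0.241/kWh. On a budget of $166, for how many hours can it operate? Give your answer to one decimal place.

116.2 h

Energy budget = $166 / $0.241 per kWh = 688.8 kWh = 688,797 Wh
Runtime = 688,797 Wh / 5930 W = 116.2 h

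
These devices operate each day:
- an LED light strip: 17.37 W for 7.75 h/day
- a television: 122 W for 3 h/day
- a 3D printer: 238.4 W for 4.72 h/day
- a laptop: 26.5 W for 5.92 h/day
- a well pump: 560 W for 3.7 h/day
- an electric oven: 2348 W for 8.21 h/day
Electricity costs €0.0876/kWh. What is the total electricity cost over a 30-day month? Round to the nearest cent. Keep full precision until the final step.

LED light strip: 17.37 W × 7.75 h × 30 d = 4,039 Wh = 4.039 kWh
television: 122 W × 3 h × 30 d = 10,980 Wh = 10.98 kWh
3D printer: 238.4 W × 4.72 h × 30 d = 33,757 Wh = 33.76 kWh
laptop: 26.5 W × 5.92 h × 30 d = 4,706 Wh = 4.706 kWh
well pump: 560 W × 3.7 h × 30 d = 62,160 Wh = 62.16 kWh
electric oven: 2348 W × 8.21 h × 30 d = 578,312 Wh = 578.3 kWh
Total energy = 4.039 + 10.98 + 33.76 + 4.706 + 62.16 + 578.3 = 694 kWh
Cost = 694 kWh × €0.0876 = €60.79

€60.79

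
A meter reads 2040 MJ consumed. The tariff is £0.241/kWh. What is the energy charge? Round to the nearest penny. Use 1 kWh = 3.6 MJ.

£136.57

2040 MJ × (0.27778 kWh/MJ) = 566.7 kWh
Cost = 566.7 kWh × £0.241/kWh = £136.57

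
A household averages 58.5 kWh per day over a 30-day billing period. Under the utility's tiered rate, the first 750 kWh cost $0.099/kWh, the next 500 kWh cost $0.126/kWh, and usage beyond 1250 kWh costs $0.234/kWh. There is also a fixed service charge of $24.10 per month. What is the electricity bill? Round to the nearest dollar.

$280

Usage = 58.5 kWh/day × 30 days = 1755 kWh
First 750 kWh × $0.099 = $74.25
Next 500 kWh × $0.126 = $63.00
Remaining 505 kWh × $0.234 = $118.17
Energy charge = $255.42; + service $24.10 = $279.52 ≈ $280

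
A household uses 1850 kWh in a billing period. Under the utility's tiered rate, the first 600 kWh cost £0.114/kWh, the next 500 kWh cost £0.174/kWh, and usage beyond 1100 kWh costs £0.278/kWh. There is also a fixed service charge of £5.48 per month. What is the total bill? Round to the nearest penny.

£369.38

First 600 kWh × £0.114 = £68.40
Next 500 kWh × £0.174 = £87.00
Remaining 750 kWh × £0.278 = £208.50
Energy charge = £363.90; + service £5.48 = £369.38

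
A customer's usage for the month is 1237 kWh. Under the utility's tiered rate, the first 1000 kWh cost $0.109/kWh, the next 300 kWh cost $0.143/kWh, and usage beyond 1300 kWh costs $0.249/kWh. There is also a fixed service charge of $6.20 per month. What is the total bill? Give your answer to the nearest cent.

First 1000 kWh × $0.109 = $109.00
Next 237 kWh × $0.143 = $33.89
Remaining tier: 0 kWh (not reached)
Energy charge = $142.89; + service $6.20 = $149.09

$149.09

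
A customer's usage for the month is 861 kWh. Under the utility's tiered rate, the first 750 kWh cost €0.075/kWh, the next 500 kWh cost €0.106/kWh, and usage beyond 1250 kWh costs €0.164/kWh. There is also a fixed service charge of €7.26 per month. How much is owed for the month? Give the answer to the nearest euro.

€75

First 750 kWh × €0.075 = €56.25
Next 111 kWh × €0.106 = €11.77
Remaining tier: 0 kWh (not reached)
Energy charge = €68.02; + service €7.26 = €75.28 ≈ €75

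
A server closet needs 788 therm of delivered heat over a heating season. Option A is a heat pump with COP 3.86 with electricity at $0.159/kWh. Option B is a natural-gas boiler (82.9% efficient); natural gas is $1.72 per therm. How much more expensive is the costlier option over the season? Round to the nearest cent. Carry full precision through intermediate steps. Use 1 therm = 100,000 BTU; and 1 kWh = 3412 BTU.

Heat load = 788 therm × 100,000 = 78,800,000 BTU
Gas: input = 78,800,000 / 0.829 = 95,054,282 BTU = 950.5 therm → 950.5 × $1.72 = $1,634.93
Heat pump: 78,800,000 BTU / 3412 = 23,090 kWh heat; / 3.86 = 5,983 kWh in → × $0.159 = $951.32
Difference = |$1,634.93 − $951.32| = $683.61

$683.61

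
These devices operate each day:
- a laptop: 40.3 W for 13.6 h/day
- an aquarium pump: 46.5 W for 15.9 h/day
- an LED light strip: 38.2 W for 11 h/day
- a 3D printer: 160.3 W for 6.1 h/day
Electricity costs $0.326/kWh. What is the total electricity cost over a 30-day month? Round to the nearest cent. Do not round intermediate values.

$26.26

laptop: 40.3 W × 13.6 h × 30 d = 16,442 Wh = 16.44 kWh
aquarium pump: 46.5 W × 15.9 h × 30 d = 22,180 Wh = 22.18 kWh
LED light strip: 38.2 W × 11 h × 30 d = 12,606 Wh = 12.61 kWh
3D printer: 160.3 W × 6.1 h × 30 d = 29,335 Wh = 29.33 kWh
Total energy = 16.44 + 22.18 + 12.61 + 29.33 = 80.56 kWh
Cost = 80.56 kWh × $0.326 = $26.26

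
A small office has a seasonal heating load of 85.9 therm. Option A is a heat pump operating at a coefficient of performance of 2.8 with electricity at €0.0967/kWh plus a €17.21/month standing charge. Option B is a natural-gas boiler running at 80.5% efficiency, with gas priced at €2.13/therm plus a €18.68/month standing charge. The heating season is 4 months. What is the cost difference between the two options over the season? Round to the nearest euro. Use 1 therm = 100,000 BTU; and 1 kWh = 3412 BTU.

€146

Heat load = 85.9 therm × 100,000 = 8,590,000 BTU
Gas: input = 8,590,000 / 0.805 = 10,670,807 BTU = 106.7 therm → 106.7 × €2.13 = €227.29; + 4 × €18.68 standing = €302.01
Heat pump: 8,590,000 BTU / 3412 = 2,518 kWh heat; / 2.8 = 899.1 kWh in → × €0.0967 = €86.95; + 4 × €17.21 standing = €155.79
Difference = |€302.01 − €155.79| = €146.22 ≈ €146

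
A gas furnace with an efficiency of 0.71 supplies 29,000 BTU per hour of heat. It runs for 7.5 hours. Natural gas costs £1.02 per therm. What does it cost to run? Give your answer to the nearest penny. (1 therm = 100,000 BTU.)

Heat delivered = 29,000 BTU/h × 7.5 h = 217,500 BTU
Gas input = 217,500 / 0.71 = 306,338 BTU
= 306,338 / 100,000 = 3.063 therm
Cost = 3.063 × £1.02/therm = £3.12

£3.12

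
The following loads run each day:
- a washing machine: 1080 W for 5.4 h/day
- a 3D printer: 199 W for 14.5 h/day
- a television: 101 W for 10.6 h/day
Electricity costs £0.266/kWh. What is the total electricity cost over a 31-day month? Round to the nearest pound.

£81

washing machine: 1080 W × 5.4 h × 31 d = 180,792 Wh = 180.8 kWh
3D printer: 199 W × 14.5 h × 31 d = 89,450 Wh = 89.45 kWh
television: 101 W × 10.6 h × 31 d = 33,189 Wh = 33.19 kWh
Total energy = 180.8 + 89.45 + 33.19 = 303.4 kWh
Cost = 303.4 kWh × £0.266 = £80.71 ≈ £81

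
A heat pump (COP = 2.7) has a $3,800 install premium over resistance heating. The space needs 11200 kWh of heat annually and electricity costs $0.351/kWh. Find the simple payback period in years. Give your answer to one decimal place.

Resistance: 11200 kWh × $0.351 = $3,931.20/yr
Heat pump: 11200 / 2.7 = 4148 kWh in → × $0.351 = $1,456.00/yr
Annual savings = $2,475.20
Payback = $3,800 / $2,475.20 = 1.54 years

1.5 years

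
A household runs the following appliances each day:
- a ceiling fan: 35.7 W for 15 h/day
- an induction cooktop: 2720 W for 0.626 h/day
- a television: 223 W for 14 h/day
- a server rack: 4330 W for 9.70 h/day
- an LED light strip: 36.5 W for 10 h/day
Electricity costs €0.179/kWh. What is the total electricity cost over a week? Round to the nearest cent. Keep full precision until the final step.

ceiling fan: 35.7 W × 15 h × 7 d = 3,748 Wh = 3.748 kWh
induction cooktop: 2720 W × 0.626 h × 7 d = 11,919 Wh = 11.92 kWh
television: 223 W × 14 h × 7 d = 21,854 Wh = 21.85 kWh
server rack: 4330 W × 9.70 h × 7 d = 294,007 Wh = 294 kWh
LED light strip: 36.5 W × 10 h × 7 d = 2,555 Wh = 2.555 kWh
Total energy = 3.748 + 11.92 + 21.85 + 294 + 2.555 = 334.1 kWh
Cost = 334.1 kWh × €0.179 = €59.80

€59.80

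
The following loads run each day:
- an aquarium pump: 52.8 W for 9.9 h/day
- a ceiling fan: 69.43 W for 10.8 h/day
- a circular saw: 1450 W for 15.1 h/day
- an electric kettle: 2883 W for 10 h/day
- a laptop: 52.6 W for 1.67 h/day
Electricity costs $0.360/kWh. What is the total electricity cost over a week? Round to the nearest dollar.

$131

aquarium pump: 52.8 W × 9.9 h × 7 d = 3,659 Wh = 3.659 kWh
ceiling fan: 69.43 W × 10.8 h × 7 d = 5,249 Wh = 5.249 kWh
circular saw: 1450 W × 15.1 h × 7 d = 153,265 Wh = 153.3 kWh
electric kettle: 2883 W × 10 h × 7 d = 201,810 Wh = 201.8 kWh
laptop: 52.6 W × 1.67 h × 7 d = 615 Wh = 0.6149 kWh
Total energy = 3.659 + 5.249 + 153.3 + 201.8 + 0.6149 = 364.6 kWh
Cost = 364.6 kWh × $0.360 = $131.26 ≈ $131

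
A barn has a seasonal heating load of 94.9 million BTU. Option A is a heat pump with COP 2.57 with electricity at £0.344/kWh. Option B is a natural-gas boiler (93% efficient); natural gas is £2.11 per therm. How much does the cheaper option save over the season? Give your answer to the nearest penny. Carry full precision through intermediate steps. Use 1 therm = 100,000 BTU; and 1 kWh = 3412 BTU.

Heat load = 94.9 × 10⁶ BTU = 94,900,000 BTU
Gas: input = 94,900,000 / 0.93 = 102,043,011 BTU = 1,020 therm → 1,020 × £2.11 = £2,153.11
Heat pump: 94,900,000 BTU / 3412 = 27,810 kWh heat; / 2.57 = 10,820 kWh in → × £0.344 = £3,722.91
Difference = |£2,153.11 − £3,722.91| = £1,569.80

£1569.80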